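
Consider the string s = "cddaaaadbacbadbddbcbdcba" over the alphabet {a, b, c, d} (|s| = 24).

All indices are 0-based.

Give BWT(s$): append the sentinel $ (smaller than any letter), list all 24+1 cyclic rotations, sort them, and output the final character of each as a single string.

abdaababcdcdcddab$dadabcb

rank  rotation                   last
    0  $cddaaaadbacbadbddbcbdcba  a
    1  a$cddaaaadbacbadbddbcbdcb  b
    2  aaaadbacbadbddbcbdcba$cdd  d
    3  aaadbacbadbddbcbdcba$cdda  a
    4  aadbacbadbddbcbdcba$cddaa  a
    5  acbadbddbcbdcba$cddaaaadb  b
    6  adbacbadbddbcbdcba$cddaaa  a
    7  adbddbcbdcba$cddaaaadbacb  b
    8  ba$cddaaaadbacbadbddbcbdc  c
    9  bacbadbddbcbdcba$cddaaaad  d
   10  badbddbcbdcba$cddaaaadbac  c
   11  bcbdcba$cddaaaadbacbadbdd  d
   12  bdcba$cddaaaadbacbadbddbc  c
   13  bddbcbdcba$cddaaaadbacbad  d
   14  cba$cddaaaadbacbadbddbcbd  d
   15  cbadbddbcbdcba$cddaaaadba  a
   16  cbdcba$cddaaaadbacbadbddb  b
   17  cddaaaadbacbadbddbcbdcba$  $
   18  daaaadbacbadbddbcbdcba$cd  d
   19  dbacbadbddbcbdcba$cddaaaa  a
   20  dbcbdcba$cddaaaadbacbadbd  d
   21  dbddbcbdcba$cddaaaadbacba  a
   22  dcba$cddaaaadbacbadbddbcb  b
   23  ddaaaadbacbadbddbcbdcba$c  c
   24  ddbcbdcba$cddaaaadbacbadb  b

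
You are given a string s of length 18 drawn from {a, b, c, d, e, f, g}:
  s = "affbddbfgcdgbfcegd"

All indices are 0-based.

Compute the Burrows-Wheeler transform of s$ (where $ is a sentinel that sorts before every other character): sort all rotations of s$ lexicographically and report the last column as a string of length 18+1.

d$fgdgfgdbccfbabdfe

rank  rotation             last
    0  $affbddbfgcdgbfcegd  d
    1  affbddbfgcdgbfcegd$  $
    2  bddbfgcdgbfcegd$aff  f
    3  bfcegd$affbddbfgcdg  g
    4  bfgcdgbfcegd$affbdd  d
    5  cdgbfcegd$affbddbfg  g
    6  cegd$affbddbfgcdgbf  f
    7  d$affbddbfgcdgbfceg  g
    8  dbfgcdgbfcegd$affbd  d
    9  ddbfgcdgbfcegd$affb  b
   10  dgbfcegd$affbddbfgc  c
   11  egd$affbddbfgcdgbfc  c
   12  fbddbfgcdgbfcegd$af  f
   13  fcegd$affbddbfgcdgb  b
   14  ffbddbfgcdgbfcegd$a  a
   15  fgcdgbfcegd$affbddb  b
   16  gbfcegd$affbddbfgcd  d
   17  gcdgbfcegd$affbddbf  f
   18  gd$affbddbfgcdgbfce  e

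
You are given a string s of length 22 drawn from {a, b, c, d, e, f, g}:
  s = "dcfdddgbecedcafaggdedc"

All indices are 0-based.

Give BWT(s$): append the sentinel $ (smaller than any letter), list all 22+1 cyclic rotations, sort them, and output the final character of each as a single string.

ccfgddedee$fdgdbdcacdga

rank  rotation                 last
    0  $dcfdddgbecedcafaggdedc  c
    1  afaggdedc$dcfdddgbecedc  c
    2  aggdedc$dcfdddgbecedcaf  f
    3  becedcafaggdedc$dcfdddg  g
    4  c$dcfdddgbecedcafaggded  d
    5  cafaggdedc$dcfdddgbeced  d
    6  cedcafaggdedc$dcfdddgbe  e
    7  cfdddgbecedcafaggdedc$d  d
    8  dc$dcfdddgbecedcafaggde  e
    9  dcafaggdedc$dcfdddgbece  e
   10  dcfdddgbecedcafaggdedc$  $
   11  dddgbecedcafaggdedc$dcf  f
   12  ddgbecedcafaggdedc$dcfd  d
   13  dedc$dcfdddgbecedcafagg  g
   14  dgbecedcafaggdedc$dcfdd  d
   15  ecedcafaggdedc$dcfdddgb  b
   16  edc$dcfdddgbecedcafaggd  d
   17  edcafaggdedc$dcfdddgbec  c
   18  faggdedc$dcfdddgbecedca  a
   19  fdddgbecedcafaggdedc$dc  c
   20  gbecedcafaggdedc$dcfddd  d
   21  gdedc$dcfdddgbecedcafag  g
   22  ggdedc$dcfdddgbecedcafa  a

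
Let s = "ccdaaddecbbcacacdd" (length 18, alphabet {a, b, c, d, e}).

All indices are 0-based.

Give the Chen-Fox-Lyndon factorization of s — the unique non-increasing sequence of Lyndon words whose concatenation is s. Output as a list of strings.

emit factor 1: 'ccd' (i=0, period=3)
emit factor 2: 'aaddecbbcacacdd' (i=3, period=15)

["ccd", "aaddecbbcacacdd"]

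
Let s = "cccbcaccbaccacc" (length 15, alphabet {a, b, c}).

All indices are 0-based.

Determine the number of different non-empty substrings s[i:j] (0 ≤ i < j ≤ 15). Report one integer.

95

sorted suffixes:
  #0 SA[0]=12  'acc'
  #1 SA[1]=9  'accacc'
  #2 SA[2]=5  'accbaccacc'
  #3 SA[3]=8  'baccacc'
  #4 SA[4]=3  'bcaccbaccacc'
  #5 SA[5]=14  'c'
  #6 SA[6]=11  'cacc'
  #7 SA[7]=4  'caccbaccacc'
  #8 SA[8]=7  'cbaccacc'
  #9 SA[9]=2  'cbcaccbaccacc'
  #10 SA[10]=13  'cc'
  #11 SA[11]=10  'ccacc'
  #12 SA[12]=6  'ccbaccacc'
  #13 SA[13]=1  'ccbcaccbaccacc'
  #14 SA[14]=0  'cccbcaccbaccacc'

SA = [12, 9, 5, 8, 3, 14, 11, 4, 7, 2, 13, 10, 6, 1, 0]
rank  pair      lcp
   1  s[12:],s[9:]  3  'acc'
   2  s[9:],s[5:]  3  'acc'
   3  s[5:],s[8:]  0  ''
   4  s[8:],s[3:]  1  'b'
   5  s[3:],s[14:]  0  ''
   6  s[14:],s[11:]  1  'c'
   7  s[11:],s[4:]  4  'cacc'
   8  s[4:],s[7:]  1  'c'
   9  s[7:],s[2:]  2  'cb'
  10  s[2:],s[13:]  1  'c'
  11  s[13:],s[10:]  2  'cc'
  12  s[10:],s[6:]  2  'cc'
  13  s[6:],s[1:]  3  'ccb'
  14  s[1:],s[0:]  2  'cc'

n(n+1)/2 = 15·16/2 = 120
Σ LCP = 0 + 3 + 3 + 0 + 1 + 0 + 1 + 4 + 1 + 2 + 1 + 2 + 2 + 3 + 2 = 25
distinct = 120 − 25 = 95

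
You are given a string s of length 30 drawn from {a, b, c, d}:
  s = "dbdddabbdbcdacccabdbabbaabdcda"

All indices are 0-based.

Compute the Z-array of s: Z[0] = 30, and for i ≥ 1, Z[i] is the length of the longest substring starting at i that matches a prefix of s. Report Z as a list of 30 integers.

Z[0]=30
i=1: outside box; Z[1]=0
i=2: outside box; Z[2]=1 scan→box=[2,3)
i=3: outside box; Z[3]=1 scan→box=[3,4)
i=4: outside box; Z[4]=1 scan→box=[4,5)
i=5: outside box; Z[5]=0
i=6: outside box; Z[6]=0
i=7: outside box; Z[7]=0
i=8: outside box; Z[8]=2 scan→box=[8,10)
i=9: min(r-i=1, Z[1]=0)=0; Z[9]=0
i=10: outside box; Z[10]=0
i=11: outside box; Z[11]=1 scan→box=[11,12)
i=12: outside box; Z[12]=0
i=13: outside box; Z[13]=0
i=14: outside box; Z[14]=0
i=15: outside box; Z[15]=0
i=16: outside box; Z[16]=0
i=17: outside box; Z[17]=0
i=18: outside box; Z[18]=2 scan→box=[18,20)
i=19: min(r-i=1, Z[1]=0)=0; Z[19]=0
i=20: outside box; Z[20]=0
i=21: outside box; Z[21]=0
i=22: outside box; Z[22]=0
i=23: outside box; Z[23]=0
i=24: outside box; Z[24]=0
i=25: outside box; Z[25]=0
i=26: outside box; Z[26]=1 scan→box=[26,27)
i=27: outside box; Z[27]=0
i=28: outside box; Z[28]=1 scan→box=[28,29)
i=29: outside box; Z[29]=0

[30, 0, 1, 1, 1, 0, 0, 0, 2, 0, 0, 1, 0, 0, 0, 0, 0, 0, 2, 0, 0, 0, 0, 0, 0, 0, 1, 0, 1, 0]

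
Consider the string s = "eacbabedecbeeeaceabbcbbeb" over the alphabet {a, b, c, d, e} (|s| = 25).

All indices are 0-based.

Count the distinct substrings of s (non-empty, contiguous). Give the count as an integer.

294

rank→(start, suffix):
  0 → (17, 'abbcbbeb')
  1 → (4, 'abedecbeeeaceabbcbbeb')
  2 → (1, 'acbabedecbeeeaceabbcbbeb')
  3 → (14, 'aceabbcbbeb')
  4 → (24, 'b')
  5 → (3, 'babedecbeeeaceabbcbbeb')
  6 → (18, 'bbcbbeb')
  7 → (21, 'bbeb')
  8 → (19, 'bcbbeb')
  9 → (22, 'beb')
  10 → (5, 'bedecbeeeaceabbcbbeb')
  11 → (10, 'beeeaceabbcbbeb')
  12 → (2, 'cbabedecbeeeaceabbcbbeb')
  13 → (20, 'cbbeb')
  14 → (9, 'cbeeeaceabbcbbeb')
  15 → (15, 'ceabbcbbeb')
  16 → (7, 'decbeeeaceabbcbbeb')
  17 → (16, 'eabbcbbeb')
  18 → (0, 'eacbabedecbeeeaceabbcbbeb')
  19 → (13, 'eaceabbcbbeb')
  20 → (23, 'eb')
  21 → (8, 'ecbeeeaceabbcbbeb')
  22 → (6, 'edecbeeeaceabbcbbeb')
  23 → (12, 'eeaceabbcbbeb')
  24 → (11, 'eeeaceabbcbbeb')

SA = [17, 4, 1, 14, 24, 3, 18, 21, 19, 22, 5, 10, 2, 20, 9, 15, 7, 16, 0, 13, 23, 8, 6, 12, 11]
[i] adj suffixes → lcp
  [1] 17/4 → 2 ('ab')
  [2] 4/1 → 1 ('a')
  [3] 1/14 → 2 ('ac')
  [4] 14/24 → 0 ('')
  [5] 24/3 → 1 ('b')
  [6] 3/18 → 1 ('b')
  [7] 18/21 → 2 ('bb')
  [8] 21/19 → 1 ('b')
  [9] 19/22 → 1 ('b')
  [10] 22/5 → 2 ('be')
  [11] 5/10 → 2 ('be')
  [12] 10/2 → 0 ('')
  [13] 2/20 → 2 ('cb')
  [14] 20/9 → 2 ('cb')
  [15] 9/15 → 1 ('c')
  [16] 15/7 → 0 ('')
  [17] 7/16 → 0 ('')
  [18] 16/0 → 2 ('ea')
  [19] 0/13 → 3 ('eac')
  [20] 13/23 → 1 ('e')
  [21] 23/8 → 1 ('e')
  [22] 8/6 → 1 ('e')
  [23] 6/12 → 1 ('e')
  [24] 12/11 → 2 ('ee')

n(n+1)/2 = 25·26/2 = 325
Σ LCP = 0 + 2 + 1 + 2 + 0 + 1 + 1 + 2 + 1 + 1 + 2 + 2 + 0 + 2 + 2 + 1 + 0 + 0 + 2 + 3 + 1 + 1 + 1 + 1 + 2 = 31
distinct = 325 − 31 = 294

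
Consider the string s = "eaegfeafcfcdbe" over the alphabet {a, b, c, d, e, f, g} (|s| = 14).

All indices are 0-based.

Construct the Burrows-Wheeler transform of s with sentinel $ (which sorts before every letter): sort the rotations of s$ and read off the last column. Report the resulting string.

eeedffcb$facage

rank  rotation         last
    0  $eaegfeafcfcdbe  e
    1  aegfeafcfcdbe$e  e
    2  afcfcdbe$eaegfe  e
    3  be$eaegfeafcfcd  d
    4  cdbe$eaegfeafcf  f
    5  cfcdbe$eaegfeaf  f
    6  dbe$eaegfeafcfc  c
    7  e$eaegfeafcfcdb  b
    8  eaegfeafcfcdbe$  $
    9  eafcfcdbe$eaegf  f
   10  egfeafcfcdbe$ea  a
   11  fcdbe$eaegfeafc  c
   12  fcfcdbe$eaegfea  a
   13  feafcfcdbe$eaeg  g
   14  gfeafcfcdbe$eae  e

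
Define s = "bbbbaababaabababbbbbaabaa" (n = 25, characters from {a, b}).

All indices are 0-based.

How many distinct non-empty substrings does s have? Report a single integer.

sorted suffixes:
  #0 SA[0]=24  'a'
  #1 SA[1]=23  'aa'
  #2 SA[2]=20  'aabaa'
  #3 SA[3]=4  'aababaabababbbbbaabaa'
  #4 SA[4]=9  'aabababbbbbaabaa'
  #5 SA[5]=21  'abaa'
  #6 SA[6]=7  'abaabababbbbbaabaa'
  #7 SA[7]=5  'ababaabababbbbbaabaa'
  #8 SA[8]=10  'abababbbbbaabaa'
  #9 SA[9]=12  'ababbbbbaabaa'
  #10 SA[10]=14  'abbbbbaabaa'
  #11 SA[11]=22  'baa'
  #12 SA[12]=19  'baabaa'
  #13 SA[13]=3  'baababaabababbbbbaabaa'
  #14 SA[14]=8  'baabababbbbbaabaa'
  #15 SA[15]=6  'babaabababbbbbaabaa'
  #16 SA[16]=11  'bababbbbbaabaa'
  #17 SA[17]=13  'babbbbbaabaa'
  #18 SA[18]=18  'bbaabaa'
  #19 SA[19]=2  'bbaababaabababbbbbaabaa'
  #20 SA[20]=17  'bbbaabaa'
  #21 SA[21]=1  'bbbaababaabababbbbbaabaa'
  #22 SA[22]=16  'bbbbaabaa'
  #23 SA[23]=0  'bbbbaababaabababbbbbaabaa'
  #24 SA[24]=15  'bbbbbaabaa'

SA = [24, 23, 20, 4, 9, 21, 7, 5, 10, 12, 14, 22, 19, 3, 8, 6, 11, 13, 18, 2, 17, 1, 16, 0, 15]
[i] adj suffixes → lcp
  [1] 24/23 → 1 ('a')
  [2] 23/20 → 2 ('aa')
  [3] 20/4 → 4 ('aaba')
  [4] 4/9 → 6 ('aababa')
  [5] 9/21 → 1 ('a')
  [6] 21/7 → 4 ('abaa')
  [7] 7/5 → 3 ('aba')
  [8] 5/10 → 5 ('ababa')
  [9] 10/12 → 4 ('abab')
  [10] 12/14 → 2 ('ab')
  [11] 14/22 → 0 ('')
  [12] 22/19 → 3 ('baa')
  [13] 19/3 → 5 ('baaba')
  [14] 3/8 → 7 ('baababa')
  [15] 8/6 → 2 ('ba')
  [16] 6/11 → 4 ('baba')
  [17] 11/13 → 3 ('bab')
  [18] 13/18 → 1 ('b')
  [19] 18/2 → 6 ('bbaaba')
  [20] 2/17 → 2 ('bb')
  [21] 17/1 → 7 ('bbbaaba')
  [22] 1/16 → 3 ('bbb')
  [23] 16/0 → 8 ('bbbbaaba')
  [24] 0/15 → 4 ('bbbb')

n(n+1)/2 = 25·26/2 = 325
Σ LCP = 0 + 1 + 2 + 4 + 6 + 1 + 4 + 3 + 5 + 4 + 2 + 0 + 3 + 5 + 7 + 2 + 4 + 3 + 1 + 6 + 2 + 7 + 3 + 8 + 4 = 87
distinct = 325 − 87 = 238

238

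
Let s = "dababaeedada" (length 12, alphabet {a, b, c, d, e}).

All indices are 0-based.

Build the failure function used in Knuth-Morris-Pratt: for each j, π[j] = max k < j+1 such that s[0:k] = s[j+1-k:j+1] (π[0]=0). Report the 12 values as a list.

[0, 0, 0, 0, 0, 0, 0, 0, 1, 2, 1, 2]

π[0] = 0
j=1 s[j]='a': π[1]=0 (border '')
j=2 s[j]='b': π[2]=0 (border '')
j=3 s[j]='a': π[3]=0 (border '')
j=4 s[j]='b': π[4]=0 (border '')
j=5 s[j]='a': π[5]=0 (border '')
j=6 s[j]='e': π[6]=0 (border '')
j=7 s[j]='e': π[7]=0 (border '')
j=8 s[j]='d': π[8]=1 (border 'd')
j=9 s[j]='a': π[9]=2 (border 'da')
j=10 s[j]='d': k: 2→0; π[10]=1 (border 'd')
j=11 s[j]='a': π[11]=2 (border 'da')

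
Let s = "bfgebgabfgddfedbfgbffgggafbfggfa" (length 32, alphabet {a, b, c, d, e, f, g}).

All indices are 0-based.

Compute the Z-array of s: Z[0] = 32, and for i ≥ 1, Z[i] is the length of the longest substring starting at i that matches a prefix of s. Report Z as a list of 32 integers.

[32, 0, 0, 0, 1, 0, 0, 3, 0, 0, 0, 0, 0, 0, 0, 3, 0, 0, 2, 0, 0, 0, 0, 0, 0, 0, 3, 0, 0, 0, 0, 0]

Z[0]=32
i=1: i≥r, start 0; Z[1]=0
i=2: i≥r, start 0; Z[2]=0
i=3: i≥r, start 0; Z[3]=0
i=4: i≥r, start 0; Z[4]=1 scan→box=[4,5)
i=5: i≥r, start 0; Z[5]=0
i=6: i≥r, start 0; Z[6]=0
i=7: i≥r, start 0; Z[7]=3 scan→box=[7,10)
i=8: min(r-i=2, Z[1]=0)=0; Z[8]=0
i=9: min(r-i=1, Z[2]=0)=0; Z[9]=0
i=10: i≥r, start 0; Z[10]=0
i=11: i≥r, start 0; Z[11]=0
i=12: i≥r, start 0; Z[12]=0
i=13: i≥r, start 0; Z[13]=0
i=14: i≥r, start 0; Z[14]=0
i=15: i≥r, start 0; Z[15]=3 scan→box=[15,18)
i=16: min(r-i=2, Z[1]=0)=0; Z[16]=0
i=17: min(r-i=1, Z[2]=0)=0; Z[17]=0
i=18: i≥r, start 0; Z[18]=2 scan→box=[18,20)
i=19: min(r-i=1, Z[1]=0)=0; Z[19]=0
i=20: i≥r, start 0; Z[20]=0
i=21: i≥r, start 0; Z[21]=0
i=22: i≥r, start 0; Z[22]=0
i=23: i≥r, start 0; Z[23]=0
i=24: i≥r, start 0; Z[24]=0
i=25: i≥r, start 0; Z[25]=0
i=26: i≥r, start 0; Z[26]=3 scan→box=[26,29)
i=27: min(r-i=2, Z[1]=0)=0; Z[27]=0
i=28: min(r-i=1, Z[2]=0)=0; Z[28]=0
i=29: i≥r, start 0; Z[29]=0
i=30: i≥r, start 0; Z[30]=0
i=31: i≥r, start 0; Z[31]=0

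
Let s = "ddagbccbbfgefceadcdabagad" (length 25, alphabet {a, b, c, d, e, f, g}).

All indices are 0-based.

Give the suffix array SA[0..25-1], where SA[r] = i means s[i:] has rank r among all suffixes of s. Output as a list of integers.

rank | idx | suffix
   0 |  19 | abagad
   1 |  23 | ad
   2 |  15 | adcdabagad
   3 |  21 | agad
   4 |   2 | agbccbbfgefceadcdabagad
   5 |  20 | bagad
   6 |   7 | bbfgefceadcdabagad
   7 |   4 | bccbbfgefceadcdabagad
   8 |   8 | bfgefceadcdabagad
   9 |   6 | cbbfgefceadcdabagad
  10 |   5 | ccbbfgefceadcdabagad
  11 |  17 | cdabagad
  12 |  13 | ceadcdabagad
  13 |  24 | d
  14 |  18 | dabagad
  15 |   1 | dagbccbbfgefceadcdabagad
  16 |  16 | dcdabagad
  17 |   0 | ddagbccbbfgefceadcdabagad
  18 |  14 | eadcdabagad
  19 |  11 | efceadcdabagad
  20 |  12 | fceadcdabagad
  21 |   9 | fgefceadcdabagad
  22 |  22 | gad
  23 |   3 | gbccbbfgefceadcdabagad
  24 |  10 | gefceadcdabagad

[19, 23, 15, 21, 2, 20, 7, 4, 8, 6, 5, 17, 13, 24, 18, 1, 16, 0, 14, 11, 12, 9, 22, 3, 10]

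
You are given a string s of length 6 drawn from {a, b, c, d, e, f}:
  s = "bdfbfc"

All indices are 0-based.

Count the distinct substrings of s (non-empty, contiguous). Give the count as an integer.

19

rank→(start, suffix):
  0 → (0, 'bdfbfc')
  1 → (3, 'bfc')
  2 → (5, 'c')
  3 → (1, 'dfbfc')
  4 → (2, 'fbfc')
  5 → (4, 'fc')

SA = [0, 3, 5, 1, 2, 4]
rank  pair      lcp
   1  s[0:],s[3:]  1  'b'
   2  s[3:],s[5:]  0  ''
   3  s[5:],s[1:]  0  ''
   4  s[1:],s[2:]  0  ''
   5  s[2:],s[4:]  1  'f'

n(n+1)/2 = 6·7/2 = 21
Σ LCP = 0 + 1 + 0 + 0 + 0 + 1 = 2
distinct = 21 − 2 = 19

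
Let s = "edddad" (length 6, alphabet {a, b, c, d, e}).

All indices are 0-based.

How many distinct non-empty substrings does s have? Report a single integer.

sorted suffixes:
  #0 SA[0]=4  'ad'
  #1 SA[1]=5  'd'
  #2 SA[2]=3  'dad'
  #3 SA[3]=2  'ddad'
  #4 SA[4]=1  'dddad'
  #5 SA[5]=0  'edddad'

SA = [4, 5, 3, 2, 1, 0]
rank  pair      lcp
   1  s[4:],s[5:]  0  ''
   2  s[5:],s[3:]  1  'd'
   3  s[3:],s[2:]  1  'd'
   4  s[2:],s[1:]  2  'dd'
   5  s[1:],s[0:]  0  ''

n(n+1)/2 = 6·7/2 = 21
Σ LCP = 0 + 0 + 1 + 1 + 2 + 0 = 4
distinct = 21 − 4 = 17

17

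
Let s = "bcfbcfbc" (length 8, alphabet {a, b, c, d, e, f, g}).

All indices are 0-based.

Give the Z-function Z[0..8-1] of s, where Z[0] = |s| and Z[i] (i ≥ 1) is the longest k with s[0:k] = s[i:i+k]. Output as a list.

[8, 0, 0, 5, 0, 0, 2, 0]

Z[0]=8
i=1: outside box; Z[1]=0
i=2: outside box; Z[2]=0
i=3: outside box; Z[3]=5 grow→box=[3,8)
i=4: min(r-i=4, Z[1]=0)=0; Z[4]=0
i=5: min(r-i=3, Z[2]=0)=0; Z[5]=0
i=6: min(r-i=2, Z[3]=5)=2; Z[6]=2
i=7: min(r-i=1, Z[4]=0)=0; Z[7]=0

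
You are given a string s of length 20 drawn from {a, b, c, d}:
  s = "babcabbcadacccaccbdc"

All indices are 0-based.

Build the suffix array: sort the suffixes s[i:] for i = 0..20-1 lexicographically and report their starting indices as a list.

[4, 1, 14, 10, 8, 0, 5, 2, 6, 17, 19, 3, 13, 7, 16, 12, 15, 11, 9, 18]

rank→(start, suffix):
  0 → (4, 'abbcadacccaccbdc')
  1 → (1, 'abcabbcadacccaccbdc')
  2 → (14, 'accbdc')
  3 → (10, 'acccaccbdc')
  4 → (8, 'adacccaccbdc')
  5 → (0, 'babcabbcadacccaccbdc')
  6 → (5, 'bbcadacccaccbdc')
  7 → (2, 'bcabbcadacccaccbdc')
  8 → (6, 'bcadacccaccbdc')
  9 → (17, 'bdc')
  10 → (19, 'c')
  11 → (3, 'cabbcadacccaccbdc')
  12 → (13, 'caccbdc')
  13 → (7, 'cadacccaccbdc')
  14 → (16, 'cbdc')
  15 → (12, 'ccaccbdc')
  16 → (15, 'ccbdc')
  17 → (11, 'cccaccbdc')
  18 → (9, 'dacccaccbdc')
  19 → (18, 'dc')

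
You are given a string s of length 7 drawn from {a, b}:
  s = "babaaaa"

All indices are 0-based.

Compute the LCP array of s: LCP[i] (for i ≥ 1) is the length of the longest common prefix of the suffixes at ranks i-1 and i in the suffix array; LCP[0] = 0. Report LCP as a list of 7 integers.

rank→(start, suffix):
  0 → (6, 'a')
  1 → (5, 'aa')
  2 → (4, 'aaa')
  3 → (3, 'aaaa')
  4 → (1, 'abaaaa')
  5 → (2, 'baaaa')
  6 → (0, 'babaaaa')

SA = [6, 5, 4, 3, 1, 2, 0]
i: (SA[i-1],SA[i]) lcp shared
  1: (6,5) 1 'a'
  2: (5,4) 2 'aa'
  3: (4,3) 3 'aaa'
  4: (3,1) 1 'a'
  5: (1,2) 0 ''
  6: (2,0) 2 'ba'

[0, 1, 2, 3, 1, 0, 2]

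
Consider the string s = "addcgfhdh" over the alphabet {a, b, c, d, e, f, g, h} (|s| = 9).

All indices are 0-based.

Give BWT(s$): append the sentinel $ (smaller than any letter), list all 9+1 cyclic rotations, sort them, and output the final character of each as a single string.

rank  rotation    last
    0  $addcgfhdh  h
    1  addcgfhdh$  $
    2  cgfhdh$add  d
    3  dcgfhdh$ad  d
    4  ddcgfhdh$a  a
    5  dh$addcgfh  h
    6  fhdh$addcg  g
    7  gfhdh$addc  c
    8  h$addcgfhd  d
    9  hdh$addcgf  f

h$ddahgcdf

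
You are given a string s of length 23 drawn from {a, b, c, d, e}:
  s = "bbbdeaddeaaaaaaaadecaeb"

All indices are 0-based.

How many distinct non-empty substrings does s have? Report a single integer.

rank→(start, suffix):
  0 → (9, 'aaaaaaaadecaeb')
  1 → (10, 'aaaaaaadecaeb')
  2 → (11, 'aaaaaadecaeb')
  3 → (12, 'aaaaadecaeb')
  4 → (13, 'aaaadecaeb')
  5 → (14, 'aaadecaeb')
  6 → (15, 'aadecaeb')
  7 → (5, 'addeaaaaaaaadecaeb')
  8 → (16, 'adecaeb')
  9 → (20, 'aeb')
  10 → (22, 'b')
  11 → (0, 'bbbdeaddeaaaaaaaadecaeb')
  12 → (1, 'bbdeaddeaaaaaaaadecaeb')
  13 → (2, 'bdeaddeaaaaaaaadecaeb')
  14 → (19, 'caeb')
  15 → (6, 'ddeaaaaaaaadecaeb')
  16 → (7, 'deaaaaaaaadecaeb')
  17 → (3, 'deaddeaaaaaaaadecaeb')
  18 → (17, 'decaeb')
  19 → (8, 'eaaaaaaaadecaeb')
  20 → (4, 'eaddeaaaaaaaadecaeb')
  21 → (21, 'eb')
  22 → (18, 'ecaeb')

SA = [9, 10, 11, 12, 13, 14, 15, 5, 16, 20, 22, 0, 1, 2, 19, 6, 7, 3, 17, 8, 4, 21, 18]
[i] adj suffixes → lcp
  [1] 9/10 → 7 ('aaaaaaa')
  [2] 10/11 → 6 ('aaaaaa')
  [3] 11/12 → 5 ('aaaaa')
  [4] 12/13 → 4 ('aaaa')
  [5] 13/14 → 3 ('aaa')
  [6] 14/15 → 2 ('aa')
  [7] 15/5 → 1 ('a')
  [8] 5/16 → 2 ('ad')
  [9] 16/20 → 1 ('a')
  [10] 20/22 → 0 ('')
  [11] 22/0 → 1 ('b')
  [12] 0/1 → 2 ('bb')
  [13] 1/2 → 1 ('b')
  [14] 2/19 → 0 ('')
  [15] 19/6 → 0 ('')
  [16] 6/7 → 1 ('d')
  [17] 7/3 → 3 ('dea')
  [18] 3/17 → 2 ('de')
  [19] 17/8 → 0 ('')
  [20] 8/4 → 2 ('ea')
  [21] 4/21 → 1 ('e')
  [22] 21/18 → 1 ('e')

n(n+1)/2 = 23·24/2 = 276
Σ LCP = 0 + 7 + 6 + 5 + 4 + 3 + 2 + 1 + 2 + 1 + 0 + 1 + 2 + 1 + 0 + 0 + 1 + 3 + 2 + 0 + 2 + 1 + 1 = 45
distinct = 276 − 45 = 231

231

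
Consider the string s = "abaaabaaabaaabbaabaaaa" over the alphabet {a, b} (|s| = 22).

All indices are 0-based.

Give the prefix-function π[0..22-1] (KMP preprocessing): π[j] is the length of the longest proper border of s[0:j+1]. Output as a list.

π[0] = 0
j=1 s[j]='b': π[1]=0 (border '')
j=2 s[j]='a': π[2]=1 (border 'a')
j=3 s[j]='a': k: 1→0; π[3]=1 (border 'a')
j=4 s[j]='a': k: 1→0; π[4]=1 (border 'a')
j=5 s[j]='b': π[5]=2 (border 'ab')
j=6 s[j]='a': π[6]=3 (border 'aba')
j=7 s[j]='a': π[7]=4 (border 'abaa')
j=8 s[j]='a': π[8]=5 (border 'abaaa')
j=9 s[j]='b': π[9]=6 (border 'abaaab')
j=10 s[j]='a': π[10]=7 (border 'abaaaba')
j=11 s[j]='a': π[11]=8 (border 'abaaabaa')
j=12 s[j]='a': π[12]=9 (border 'abaaabaaa')
j=13 s[j]='b': π[13]=10 (border 'abaaabaaab')
j=14 s[j]='b': k: 10→6→2→0; π[14]=0 (border '')
j=15 s[j]='a': π[15]=1 (border 'a')
j=16 s[j]='a': k: 1→0; π[16]=1 (border 'a')
j=17 s[j]='b': π[17]=2 (border 'ab')
j=18 s[j]='a': π[18]=3 (border 'aba')
j=19 s[j]='a': π[19]=4 (border 'abaa')
j=20 s[j]='a': π[20]=5 (border 'abaaa')
j=21 s[j]='a': k: 5→1→0; π[21]=1 (border 'a')

[0, 0, 1, 1, 1, 2, 3, 4, 5, 6, 7, 8, 9, 10, 0, 1, 1, 2, 3, 4, 5, 1]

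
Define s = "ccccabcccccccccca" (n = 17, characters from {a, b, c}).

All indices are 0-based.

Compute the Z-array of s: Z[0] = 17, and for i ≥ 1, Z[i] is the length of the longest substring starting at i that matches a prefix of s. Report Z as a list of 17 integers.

[17, 3, 2, 1, 0, 0, 4, 4, 4, 4, 4, 4, 5, 3, 2, 1, 0]

Z[0]=17
i=1: outside box; Z[1]=3 extend→box=[1,4)
i=2: min(r-i=2, Z[1]=3)=2; Z[2]=2
i=3: min(r-i=1, Z[2]=2)=1; Z[3]=1
i=4: outside box; Z[4]=0
i=5: outside box; Z[5]=0
i=6: outside box; Z[6]=4 extend→box=[6,10)
i=7: min(r-i=3, Z[1]=3)=3; Z[7]=4 extend→box=[7,11)
i=8: min(r-i=3, Z[1]=3)=3; Z[8]=4 extend→box=[8,12)
i=9: min(r-i=3, Z[1]=3)=3; Z[9]=4 extend→box=[9,13)
i=10: min(r-i=3, Z[1]=3)=3; Z[10]=4 extend→box=[10,14)
i=11: min(r-i=3, Z[1]=3)=3; Z[11]=4 extend→box=[11,15)
i=12: min(r-i=3, Z[1]=3)=3; Z[12]=5 extend→box=[12,17)
i=13: min(r-i=4, Z[1]=3)=3; Z[13]=3
i=14: min(r-i=3, Z[2]=2)=2; Z[14]=2
i=15: min(r-i=2, Z[3]=1)=1; Z[15]=1
i=16: min(r-i=1, Z[4]=0)=0; Z[16]=0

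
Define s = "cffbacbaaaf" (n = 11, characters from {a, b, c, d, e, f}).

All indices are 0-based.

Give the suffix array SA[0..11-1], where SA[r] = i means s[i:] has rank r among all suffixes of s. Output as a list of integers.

[7, 8, 4, 9, 6, 3, 5, 0, 10, 2, 1]

rank | idx | suffix
   0 |   7 | aaaf
   1 |   8 | aaf
   2 |   4 | acbaaaf
   3 |   9 | af
   4 |   6 | baaaf
   5 |   3 | bacbaaaf
   6 |   5 | cbaaaf
   7 |   0 | cffbacbaaaf
   8 |  10 | f
   9 |   2 | fbacbaaaf
  10 |   1 | ffbacbaaaf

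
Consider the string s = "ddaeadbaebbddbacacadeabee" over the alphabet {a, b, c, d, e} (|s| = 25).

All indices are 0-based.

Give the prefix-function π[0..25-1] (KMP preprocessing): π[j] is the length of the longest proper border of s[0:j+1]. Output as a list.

[0, 1, 0, 0, 0, 1, 0, 0, 0, 0, 0, 1, 2, 0, 0, 0, 0, 0, 0, 1, 0, 0, 0, 0, 0]

π[0] = 0
j=1 s[j]='d': π[1]=1 (border 'd')
j=2 s[j]='a': k: 1→0; π[2]=0 (border '')
j=3 s[j]='e': π[3]=0 (border '')
j=4 s[j]='a': π[4]=0 (border '')
j=5 s[j]='d': π[5]=1 (border 'd')
j=6 s[j]='b': k: 1→0; π[6]=0 (border '')
j=7 s[j]='a': π[7]=0 (border '')
j=8 s[j]='e': π[8]=0 (border '')
j=9 s[j]='b': π[9]=0 (border '')
j=10 s[j]='b': π[10]=0 (border '')
j=11 s[j]='d': π[11]=1 (border 'd')
j=12 s[j]='d': π[12]=2 (border 'dd')
j=13 s[j]='b': k: 2→1→0; π[13]=0 (border '')
j=14 s[j]='a': π[14]=0 (border '')
j=15 s[j]='c': π[15]=0 (border '')
j=16 s[j]='a': π[16]=0 (border '')
j=17 s[j]='c': π[17]=0 (border '')
j=18 s[j]='a': π[18]=0 (border '')
j=19 s[j]='d': π[19]=1 (border 'd')
j=20 s[j]='e': k: 1→0; π[20]=0 (border '')
j=21 s[j]='a': π[21]=0 (border '')
j=22 s[j]='b': π[22]=0 (border '')
j=23 s[j]='e': π[23]=0 (border '')
j=24 s[j]='e': π[24]=0 (border '')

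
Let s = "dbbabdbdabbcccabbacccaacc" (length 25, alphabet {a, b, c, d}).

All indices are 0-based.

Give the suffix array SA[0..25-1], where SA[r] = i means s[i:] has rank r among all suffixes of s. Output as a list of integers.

rank | idx | suffix
   0 |  21 | aacc
   1 |  14 | abbacccaacc
   2 |   8 | abbcccabbacccaacc
   3 |   3 | abdbdabbcccabbacccaacc
   4 |  22 | acc
   5 |  17 | acccaacc
   6 |   2 | babdbdabbcccabbacccaacc
   7 |  16 | bacccaacc
   8 |   1 | bbabdbdabbcccabbacccaacc
   9 |  15 | bbacccaacc
  10 |   9 | bbcccabbacccaacc
  11 |  10 | bcccabbacccaacc
  12 |   6 | bdabbcccabbacccaacc
  13 |   4 | bdbdabbcccabbacccaacc
  14 |  24 | c
  15 |  20 | caacc
  16 |  13 | cabbacccaacc
  17 |  23 | cc
  18 |  19 | ccaacc
  19 |  12 | ccabbacccaacc
  20 |  18 | cccaacc
  21 |  11 | cccabbacccaacc
  22 |   7 | dabbcccabbacccaacc
  23 |   0 | dbbabdbdabbcccabbacccaacc
  24 |   5 | dbdabbcccabbacccaacc

[21, 14, 8, 3, 22, 17, 2, 16, 1, 15, 9, 10, 6, 4, 24, 20, 13, 23, 19, 12, 18, 11, 7, 0, 5]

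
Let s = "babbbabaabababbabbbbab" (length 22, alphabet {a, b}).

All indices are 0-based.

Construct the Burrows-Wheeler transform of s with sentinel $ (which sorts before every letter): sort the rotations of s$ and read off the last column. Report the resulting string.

bbbbabbbbaabbaa$bbbabaa

rank  rotation                 last
    0  $babbbabaabababbabbbbab  b
    1  aabababbabbbbab$babbbab  b
    2  ab$babbbabaabababbabbbb  b
    3  abaabababbabbbbab$babbb  b
    4  abababbabbbbab$babbbaba  a
    5  ababbabbbbab$babbbabaab  b
    6  abbabbbbab$babbbabaabab  b
    7  abbbabaabababbabbbbab$b  b
    8  abbbbab$babbbabaabababb  b
    9  b$babbbabaabababbabbbba  a
   10  baabababbabbbbab$babbba  a
   11  bab$babbbabaabababbabbb  b
   12  babaabababbabbbbab$babb  b
   13  bababbabbbbab$babbbabaa  a
   14  babbabbbbab$babbbabaaba  a
   15  babbbabaabababbabbbbab$  $
   16  babbbbab$babbbabaababab  b
   17  bbab$babbbabaabababbabb  b
   18  bbabaabababbabbbbab$bab  b
   19  bbabbbbab$babbbabaababa  a
   20  bbbab$babbbabaabababbab  b
   21  bbbabaabababbabbbbab$ba  a
   22  bbbbab$babbbabaabababba  a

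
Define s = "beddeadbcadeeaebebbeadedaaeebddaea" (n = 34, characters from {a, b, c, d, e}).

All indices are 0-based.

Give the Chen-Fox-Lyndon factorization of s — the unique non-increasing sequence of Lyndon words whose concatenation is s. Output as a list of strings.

emit factor 1: 'bedde' (i=0, period=5)
emit factor 2: 'adbcadeeaebebbeaded' (i=5, period=19)
emit factor 3: 'aaeebddae' (i=24, period=9)
emit factor 4: 'a' (i=33, period=1)

["bedde", "adbcadeeaebebbeaded", "aaeebddae", "a"]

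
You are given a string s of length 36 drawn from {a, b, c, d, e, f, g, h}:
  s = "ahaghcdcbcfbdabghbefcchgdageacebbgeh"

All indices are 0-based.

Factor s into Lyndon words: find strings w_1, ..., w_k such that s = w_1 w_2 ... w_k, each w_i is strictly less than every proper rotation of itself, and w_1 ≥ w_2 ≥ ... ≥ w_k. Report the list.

["ah", "aghcdcbcfbd", "abghbefcchgdageacebbgeh"]

emit factor 1: 'ah' (i=0, period=2)
emit factor 2: 'aghcdcbcfbd' (i=2, period=11)
emit factor 3: 'abghbefcchgdageacebbgeh' (i=13, period=23)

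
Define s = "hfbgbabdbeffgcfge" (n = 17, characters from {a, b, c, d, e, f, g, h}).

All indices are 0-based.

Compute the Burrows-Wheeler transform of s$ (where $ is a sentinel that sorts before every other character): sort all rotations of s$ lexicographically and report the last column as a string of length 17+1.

ebgadfgbgbhefcbff$

rank  rotation            last
    0  $hfbgbabdbeffgcfge  e
    1  abdbeffgcfge$hfbgb  b
    2  babdbeffgcfge$hfbg  g
    3  bdbeffgcfge$hfbgba  a
    4  beffgcfge$hfbgbabd  d
    5  bgbabdbeffgcfge$hf  f
    6  cfge$hfbgbabdbeffg  g
    7  dbeffgcfge$hfbgbab  b
    8  e$hfbgbabdbeffgcfg  g
    9  effgcfge$hfbgbabdb  b
   10  fbgbabdbeffgcfge$h  h
   11  ffgcfge$hfbgbabdbe  e
   12  fgcfge$hfbgbabdbef  f
   13  fge$hfbgbabdbeffgc  c
   14  gbabdbeffgcfge$hfb  b
   15  gcfge$hfbgbabdbeff  f
   16  ge$hfbgbabdbeffgcf  f
   17  hfbgbabdbeffgcfge$  $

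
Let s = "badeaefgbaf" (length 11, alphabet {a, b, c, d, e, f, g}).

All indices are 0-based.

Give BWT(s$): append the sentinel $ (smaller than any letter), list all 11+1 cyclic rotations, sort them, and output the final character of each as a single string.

fbeb$gadaaef

rank  rotation      last
    0  $badeaefgbaf  f
    1  adeaefgbaf$b  b
    2  aefgbaf$bade  e
    3  af$badeaefgb  b
    4  badeaefgbaf$  $
    5  baf$badeaefg  g
    6  deaefgbaf$ba  a
    7  eaefgbaf$bad  d
    8  efgbaf$badea  a
    9  f$badeaefgba  a
   10  fgbaf$badeae  e
   11  gbaf$badeaef  f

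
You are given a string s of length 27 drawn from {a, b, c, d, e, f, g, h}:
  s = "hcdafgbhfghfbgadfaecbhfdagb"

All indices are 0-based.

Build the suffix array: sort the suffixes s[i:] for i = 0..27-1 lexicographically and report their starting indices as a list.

rank→(start, suffix):
  0 → (14, 'adfaecbhfdagb')
  1 → (17, 'aecbhfdagb')
  2 → (3, 'afgbhfghfbgadfaecbhfdagb')
  3 → (24, 'agb')
  4 → (26, 'b')
  5 → (12, 'bgadfaecbhfdagb')
  6 → (20, 'bhfdagb')
  7 → (6, 'bhfghfbgadfaecbhfdagb')
  8 → (19, 'cbhfdagb')
  9 → (1, 'cdafgbhfghfbgadfaecbhfdagb')
  10 → (2, 'dafgbhfghfbgadfaecbhfdagb')
  11 → (23, 'dagb')
  12 → (15, 'dfaecbhfdagb')
  13 → (18, 'ecbhfdagb')
  14 → (16, 'faecbhfdagb')
  15 → (11, 'fbgadfaecbhfdagb')
  16 → (22, 'fdagb')
  17 → (4, 'fgbhfghfbgadfaecbhfdagb')
  18 → (8, 'fghfbgadfaecbhfdagb')
  19 → (13, 'gadfaecbhfdagb')
  20 → (25, 'gb')
  21 → (5, 'gbhfghfbgadfaecbhfdagb')
  22 → (9, 'ghfbgadfaecbhfdagb')
  23 → (0, 'hcdafgbhfghfbgadfaecbhfdagb')
  24 → (10, 'hfbgadfaecbhfdagb')
  25 → (21, 'hfdagb')
  26 → (7, 'hfghfbgadfaecbhfdagb')

[14, 17, 3, 24, 26, 12, 20, 6, 19, 1, 2, 23, 15, 18, 16, 11, 22, 4, 8, 13, 25, 5, 9, 0, 10, 21, 7]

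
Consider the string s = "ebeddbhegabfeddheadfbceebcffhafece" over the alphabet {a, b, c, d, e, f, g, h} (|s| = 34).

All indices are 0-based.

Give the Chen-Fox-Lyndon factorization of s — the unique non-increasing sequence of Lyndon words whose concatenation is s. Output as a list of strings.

emit factor 1: 'e' (i=0, period=1)
emit factor 2: 'beddbheg' (i=1, period=8)
emit factor 3: 'abfeddheadfbceebcffhafece' (i=9, period=25)

["e", "beddbheg", "abfeddheadfbceebcffhafece"]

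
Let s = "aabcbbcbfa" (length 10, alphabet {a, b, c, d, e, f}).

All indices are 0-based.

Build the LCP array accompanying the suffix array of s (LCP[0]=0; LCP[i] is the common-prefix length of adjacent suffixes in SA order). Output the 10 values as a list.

rank | idx | suffix
   0 |   9 | a
   1 |   0 | aabcbbcbfa
   2 |   1 | abcbbcbfa
   3 |   4 | bbcbfa
   4 |   2 | bcbbcbfa
   5 |   5 | bcbfa
   6 |   7 | bfa
   7 |   3 | cbbcbfa
   8 |   6 | cbfa
   9 |   8 | fa

SA = [9, 0, 1, 4, 2, 5, 7, 3, 6, 8]
[i] adj suffixes → lcp
  [1] 9/0 → 1 ('a')
  [2] 0/1 → 1 ('a')
  [3] 1/4 → 0 ('')
  [4] 4/2 → 1 ('b')
  [5] 2/5 → 3 ('bcb')
  [6] 5/7 → 1 ('b')
  [7] 7/3 → 0 ('')
  [8] 3/6 → 2 ('cb')
  [9] 6/8 → 0 ('')

[0, 1, 1, 0, 1, 3, 1, 0, 2, 0]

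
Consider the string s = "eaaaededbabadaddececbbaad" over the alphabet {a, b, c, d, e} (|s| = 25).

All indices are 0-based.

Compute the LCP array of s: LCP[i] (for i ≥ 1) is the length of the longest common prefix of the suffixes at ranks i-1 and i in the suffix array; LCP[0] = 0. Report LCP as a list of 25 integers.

sorted suffixes:
  #0 SA[0]=1  'aaaededbabadaddececbbaad'
  #1 SA[1]=22  'aad'
  #2 SA[2]=2  'aaededbabadaddececbbaad'
  #3 SA[3]=9  'abadaddececbbaad'
  #4 SA[4]=23  'ad'
  #5 SA[5]=11  'adaddececbbaad'
  #6 SA[6]=13  'addececbbaad'
  #7 SA[7]=3  'aededbabadaddececbbaad'
  #8 SA[8]=21  'baad'
  #9 SA[9]=8  'babadaddececbbaad'
  #10 SA[10]=10  'badaddececbbaad'
  #11 SA[11]=20  'bbaad'
  #12 SA[12]=19  'cbbaad'
  #13 SA[13]=17  'cecbbaad'
  #14 SA[14]=24  'd'
  #15 SA[15]=12  'daddececbbaad'
  #16 SA[16]=7  'dbabadaddececbbaad'
  #17 SA[17]=14  'ddececbbaad'
  #18 SA[18]=15  'dececbbaad'
  #19 SA[19]=5  'dedbabadaddececbbaad'
  #20 SA[20]=0  'eaaaededbabadaddececbbaad'
  #21 SA[21]=18  'ecbbaad'
  #22 SA[22]=16  'ececbbaad'
  #23 SA[23]=6  'edbabadaddececbbaad'
  #24 SA[24]=4  'ededbabadaddececbbaad'

SA = [1, 22, 2, 9, 23, 11, 13, 3, 21, 8, 10, 20, 19, 17, 24, 12, 7, 14, 15, 5, 0, 18, 16, 6, 4]
[i] adj suffixes → lcp
  [1] 1/22 → 2 ('aa')
  [2] 22/2 → 2 ('aa')
  [3] 2/9 → 1 ('a')
  [4] 9/23 → 1 ('a')
  [5] 23/11 → 2 ('ad')
  [6] 11/13 → 2 ('ad')
  [7] 13/3 → 1 ('a')
  [8] 3/21 → 0 ('')
  [9] 21/8 → 2 ('ba')
  [10] 8/10 → 2 ('ba')
  [11] 10/20 → 1 ('b')
  [12] 20/19 → 0 ('')
  [13] 19/17 → 1 ('c')
  [14] 17/24 → 0 ('')
  [15] 24/12 → 1 ('d')
  [16] 12/7 → 1 ('d')
  [17] 7/14 → 1 ('d')
  [18] 14/15 → 1 ('d')
  [19] 15/5 → 2 ('de')
  [20] 5/0 → 0 ('')
  [21] 0/18 → 1 ('e')
  [22] 18/16 → 2 ('ec')
  [23] 16/6 → 1 ('e')
  [24] 6/4 → 2 ('ed')

[0, 2, 2, 1, 1, 2, 2, 1, 0, 2, 2, 1, 0, 1, 0, 1, 1, 1, 1, 2, 0, 1, 2, 1, 2]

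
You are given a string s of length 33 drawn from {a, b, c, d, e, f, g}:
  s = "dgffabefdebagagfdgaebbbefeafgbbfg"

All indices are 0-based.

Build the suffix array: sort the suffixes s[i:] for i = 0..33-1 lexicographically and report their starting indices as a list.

[4, 18, 26, 11, 13, 10, 20, 21, 29, 5, 22, 30, 8, 16, 0, 25, 9, 19, 6, 23, 3, 7, 15, 24, 2, 31, 27, 32, 17, 12, 28, 14, 1]

sorted suffixes:
  #0 SA[0]=4  'abefdebagagfdgaebbbefeafgbbfg'
  #1 SA[1]=18  'aebbbefeafgbbfg'
  #2 SA[2]=26  'afgbbfg'
  #3 SA[3]=11  'agagfdgaebbbefeafgbbfg'
  #4 SA[4]=13  'agfdgaebbbefeafgbbfg'
  #5 SA[5]=10  'bagagfdgaebbbefeafgbbfg'
  #6 SA[6]=20  'bbbefeafgbbfg'
  #7 SA[7]=21  'bbefeafgbbfg'
  #8 SA[8]=29  'bbfg'
  #9 SA[9]=5  'befdebagagfdgaebbbefeafgbbfg'
  #10 SA[10]=22  'befeafgbbfg'
  #11 SA[11]=30  'bfg'
  #12 SA[12]=8  'debagagfdgaebbbefeafgbbfg'
  #13 SA[13]=16  'dgaebbbefeafgbbfg'
  #14 SA[14]=0  'dgffabefdebagagfdgaebbbefeafgbbfg'
  #15 SA[15]=25  'eafgbbfg'
  #16 SA[16]=9  'ebagagfdgaebbbefeafgbbfg'
  #17 SA[17]=19  'ebbbefeafgbbfg'
  #18 SA[18]=6  'efdebagagfdgaebbbefeafgbbfg'
  #19 SA[19]=23  'efeafgbbfg'
  #20 SA[20]=3  'fabefdebagagfdgaebbbefeafgbbfg'
  #21 SA[21]=7  'fdebagagfdgaebbbefeafgbbfg'
  #22 SA[22]=15  'fdgaebbbefeafgbbfg'
  #23 SA[23]=24  'feafgbbfg'
  #24 SA[24]=2  'ffabefdebagagfdgaebbbefeafgbbfg'
  #25 SA[25]=31  'fg'
  #26 SA[26]=27  'fgbbfg'
  #27 SA[27]=32  'g'
  #28 SA[28]=17  'gaebbbefeafgbbfg'
  #29 SA[29]=12  'gagfdgaebbbefeafgbbfg'
  #30 SA[30]=28  'gbbfg'
  #31 SA[31]=14  'gfdgaebbbefeafgbbfg'
  #32 SA[32]=1  'gffabefdebagagfdgaebbbefeafgbbfg'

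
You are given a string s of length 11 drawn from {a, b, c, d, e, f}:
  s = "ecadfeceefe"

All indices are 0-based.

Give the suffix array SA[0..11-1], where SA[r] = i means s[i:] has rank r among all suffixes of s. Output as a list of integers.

sorted suffixes:
  #0 SA[0]=2  'adfeceefe'
  #1 SA[1]=1  'cadfeceefe'
  #2 SA[2]=6  'ceefe'
  #3 SA[3]=3  'dfeceefe'
  #4 SA[4]=10  'e'
  #5 SA[5]=0  'ecadfeceefe'
  #6 SA[6]=5  'eceefe'
  #7 SA[7]=7  'eefe'
  #8 SA[8]=8  'efe'
  #9 SA[9]=9  'fe'
  #10 SA[10]=4  'feceefe'

[2, 1, 6, 3, 10, 0, 5, 7, 8, 9, 4]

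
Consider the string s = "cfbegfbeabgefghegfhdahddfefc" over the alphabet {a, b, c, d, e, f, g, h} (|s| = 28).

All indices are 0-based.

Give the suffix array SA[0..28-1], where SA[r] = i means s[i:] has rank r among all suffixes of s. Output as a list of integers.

[8, 20, 6, 2, 9, 27, 0, 19, 22, 23, 7, 25, 11, 3, 15, 5, 1, 26, 24, 12, 17, 10, 4, 16, 13, 18, 21, 14]

sorted suffixes:
  #0 SA[0]=8  'abgefghegfhdahddfefc'
  #1 SA[1]=20  'ahddfefc'
  #2 SA[2]=6  'beabgefghegfhdahddfefc'
  #3 SA[3]=2  'begfbeabgefghegfhdahddfefc'
  #4 SA[4]=9  'bgefghegfhdahddfefc'
  #5 SA[5]=27  'c'
  #6 SA[6]=0  'cfbegfbeabgefghegfhdahddfefc'
  #7 SA[7]=19  'dahddfefc'
  #8 SA[8]=22  'ddfefc'
  #9 SA[9]=23  'dfefc'
  #10 SA[10]=7  'eabgefghegfhdahddfefc'
  #11 SA[11]=25  'efc'
  #12 SA[12]=11  'efghegfhdahddfefc'
  #13 SA[13]=3  'egfbeabgefghegfhdahddfefc'
  #14 SA[14]=15  'egfhdahddfefc'
  #15 SA[15]=5  'fbeabgefghegfhdahddfefc'
  #16 SA[16]=1  'fbegfbeabgefghegfhdahddfefc'
  #17 SA[17]=26  'fc'
  #18 SA[18]=24  'fefc'
  #19 SA[19]=12  'fghegfhdahddfefc'
  #20 SA[20]=17  'fhdahddfefc'
  #21 SA[21]=10  'gefghegfhdahddfefc'
  #22 SA[22]=4  'gfbeabgefghegfhdahddfefc'
  #23 SA[23]=16  'gfhdahddfefc'
  #24 SA[24]=13  'ghegfhdahddfefc'
  #25 SA[25]=18  'hdahddfefc'
  #26 SA[26]=21  'hddfefc'
  #27 SA[27]=14  'hegfhdahddfefc'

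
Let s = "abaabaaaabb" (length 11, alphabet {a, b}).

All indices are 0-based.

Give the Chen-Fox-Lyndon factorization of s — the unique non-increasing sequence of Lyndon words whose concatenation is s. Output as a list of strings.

["ab", "aab", "aaaabb"]

emit factor 1: 'ab' (i=0, period=2)
emit factor 2: 'aab' (i=2, period=3)
emit factor 3: 'aaaabb' (i=5, period=6)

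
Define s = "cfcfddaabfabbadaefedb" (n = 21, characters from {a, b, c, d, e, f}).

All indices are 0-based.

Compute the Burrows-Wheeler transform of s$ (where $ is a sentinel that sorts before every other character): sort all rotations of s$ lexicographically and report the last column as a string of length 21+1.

rank  rotation                last
    0  $cfcfddaabfabbadaefedb  b
    1  aabfabbadaefedb$cfcfdd  d
    2  abbadaefedb$cfcfddaabf  f
    3  abfabbadaefedb$cfcfdda  a
    4  adaefedb$cfcfddaabfabb  b
    5  aefedb$cfcfddaabfabbad  d
    6  b$cfcfddaabfabbadaefed  d
    7  badaefedb$cfcfddaabfab  b
    8  bbadaefedb$cfcfddaabfa  a
    9  bfabbadaefedb$cfcfddaa  a
   10  cfcfddaabfabbadaefedb$  $
   11  cfddaabfabbadaefedb$cf  f
   12  daabfabbadaefedb$cfcfd  d
   13  daefedb$cfcfddaabfabba  a
   14  db$cfcfddaabfabbadaefe  e
   15  ddaabfabbadaefedb$cfcf  f
   16  edb$cfcfddaabfabbadaef  f
   17  efedb$cfcfddaabfabbada  a
   18  fabbadaefedb$cfcfddaab  b
   19  fcfddaabfabbadaefedb$c  c
   20  fddaabfabbadaefedb$cfc  c
   21  fedb$cfcfddaabfabbadae  e

bdfabddbaa$fdaeffabcce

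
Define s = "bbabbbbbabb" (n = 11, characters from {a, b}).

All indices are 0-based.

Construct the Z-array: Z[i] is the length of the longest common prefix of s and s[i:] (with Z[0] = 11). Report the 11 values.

[11, 1, 0, 2, 2, 2, 5, 1, 0, 2, 1]

Z[0]=11
i=1: outside box; Z[1]=1 scan→box=[1,2)
i=2: outside box; Z[2]=0
i=3: outside box; Z[3]=2 scan→box=[3,5)
i=4: min(r-i=1, Z[1]=1)=1; Z[4]=2 scan→box=[4,6)
i=5: min(r-i=1, Z[1]=1)=1; Z[5]=2 scan→box=[5,7)
i=6: min(r-i=1, Z[1]=1)=1; Z[6]=5 scan→box=[6,11)
i=7: min(r-i=4, Z[1]=1)=1; Z[7]=1
i=8: min(r-i=3, Z[2]=0)=0; Z[8]=0
i=9: min(r-i=2, Z[3]=2)=2; Z[9]=2
i=10: min(r-i=1, Z[4]=2)=1; Z[10]=1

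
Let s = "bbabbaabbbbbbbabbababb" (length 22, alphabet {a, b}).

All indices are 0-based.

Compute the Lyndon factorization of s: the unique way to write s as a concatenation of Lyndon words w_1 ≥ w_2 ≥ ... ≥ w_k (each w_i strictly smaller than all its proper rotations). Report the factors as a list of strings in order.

["b", "b", "abb", "aabbbbbbbabbababb"]

emit factor 1: 'b' (i=0, period=1)
emit factor 2: 'b' (i=1, period=1)
emit factor 3: 'abb' (i=2, period=3)
emit factor 4: 'aabbbbbbbabbababb' (i=5, period=17)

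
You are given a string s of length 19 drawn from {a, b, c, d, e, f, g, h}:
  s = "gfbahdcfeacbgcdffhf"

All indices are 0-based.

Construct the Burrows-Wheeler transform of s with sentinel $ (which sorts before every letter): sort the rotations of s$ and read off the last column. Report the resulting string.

febfcagdhcfhgcdfb$af

rank  rotation              last
    0  $gfbahdcfeacbgcdffhf  f
    1  acbgcdffhf$gfbahdcfe  e
    2  ahdcfeacbgcdffhf$gfb  b
    3  bahdcfeacbgcdffhf$gf  f
    4  bgcdffhf$gfbahdcfeac  c
    5  cbgcdffhf$gfbahdcfea  a
    6  cdffhf$gfbahdcfeacbg  g
    7  cfeacbgcdffhf$gfbahd  d
    8  dcfeacbgcdffhf$gfbah  h
    9  dffhf$gfbahdcfeacbgc  c
   10  eacbgcdffhf$gfbahdcf  f
   11  f$gfbahdcfeacbgcdffh  h
   12  fbahdcfeacbgcdffhf$g  g
   13  feacbgcdffhf$gfbahdc  c
   14  ffhf$gfbahdcfeacbgcd  d
   15  fhf$gfbahdcfeacbgcdf  f
   16  gcdffhf$gfbahdcfeacb  b
   17  gfbahdcfeacbgcdffhf$  $
   18  hdcfeacbgcdffhf$gfba  a
   19  hf$gfbahdcfeacbgcdff  f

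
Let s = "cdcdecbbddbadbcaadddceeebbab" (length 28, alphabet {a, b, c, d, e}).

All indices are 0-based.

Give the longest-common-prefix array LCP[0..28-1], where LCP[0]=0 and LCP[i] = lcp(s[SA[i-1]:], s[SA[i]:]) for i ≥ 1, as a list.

[0, 1, 1, 2, 0, 1, 2, 1, 2, 1, 1, 0, 1, 1, 2, 1, 0, 2, 1, 2, 1, 2, 2, 1, 0, 1, 1, 2]

sorted suffixes:
  #0 SA[0]=15  'aadddceeebbab'
  #1 SA[1]=26  'ab'
  #2 SA[2]=11  'adbcaadddceeebbab'
  #3 SA[3]=16  'adddceeebbab'
  #4 SA[4]=27  'b'
  #5 SA[5]=25  'bab'
  #6 SA[6]=10  'badbcaadddceeebbab'
  #7 SA[7]=24  'bbab'
  #8 SA[8]=6  'bbddbadbcaadddceeebbab'
  #9 SA[9]=13  'bcaadddceeebbab'
  #10 SA[10]=7  'bddbadbcaadddceeebbab'
  #11 SA[11]=14  'caadddceeebbab'
  #12 SA[12]=5  'cbbddbadbcaadddceeebbab'
  #13 SA[13]=0  'cdcdecbbddbadbcaadddceeebbab'
  #14 SA[14]=2  'cdecbbddbadbcaadddceeebbab'
  #15 SA[15]=20  'ceeebbab'
  #16 SA[16]=9  'dbadbcaadddceeebbab'
  #17 SA[17]=12  'dbcaadddceeebbab'
  #18 SA[18]=1  'dcdecbbddbadbcaadddceeebbab'
  #19 SA[19]=19  'dceeebbab'
  #20 SA[20]=8  'ddbadbcaadddceeebbab'
  #21 SA[21]=18  'ddceeebbab'
  #22 SA[22]=17  'dddceeebbab'
  #23 SA[23]=3  'decbbddbadbcaadddceeebbab'
  #24 SA[24]=23  'ebbab'
  #25 SA[25]=4  'ecbbddbadbcaadddceeebbab'
  #26 SA[26]=22  'eebbab'
  #27 SA[27]=21  'eeebbab'

SA = [15, 26, 11, 16, 27, 25, 10, 24, 6, 13, 7, 14, 5, 0, 2, 20, 9, 12, 1, 19, 8, 18, 17, 3, 23, 4, 22, 21]
rank  pair      lcp
   1  s[15:],s[26:]  1  'a'
   2  s[26:],s[11:]  1  'a'
   3  s[11:],s[16:]  2  'ad'
   4  s[16:],s[27:]  0  ''
   5  s[27:],s[25:]  1  'b'
   6  s[25:],s[10:]  2  'ba'
   7  s[10:],s[24:]  1  'b'
   8  s[24:],s[6:]  2  'bb'
   9  s[6:],s[13:]  1  'b'
  10  s[13:],s[7:]  1  'b'
  11  s[7:],s[14:]  0  ''
  12  s[14:],s[5:]  1  'c'
  13  s[5:],s[0:]  1  'c'
  14  s[0:],s[2:]  2  'cd'
  15  s[2:],s[20:]  1  'c'
  16  s[20:],s[9:]  0  ''
  17  s[9:],s[12:]  2  'db'
  18  s[12:],s[1:]  1  'd'
  19  s[1:],s[19:]  2  'dc'
  20  s[19:],s[8:]  1  'd'
  21  s[8:],s[18:]  2  'dd'
  22  s[18:],s[17:]  2  'dd'
  23  s[17:],s[3:]  1  'd'
  24  s[3:],s[23:]  0  ''
  25  s[23:],s[4:]  1  'e'
  26  s[4:],s[22:]  1  'e'
  27  s[22:],s[21:]  2  'ee'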